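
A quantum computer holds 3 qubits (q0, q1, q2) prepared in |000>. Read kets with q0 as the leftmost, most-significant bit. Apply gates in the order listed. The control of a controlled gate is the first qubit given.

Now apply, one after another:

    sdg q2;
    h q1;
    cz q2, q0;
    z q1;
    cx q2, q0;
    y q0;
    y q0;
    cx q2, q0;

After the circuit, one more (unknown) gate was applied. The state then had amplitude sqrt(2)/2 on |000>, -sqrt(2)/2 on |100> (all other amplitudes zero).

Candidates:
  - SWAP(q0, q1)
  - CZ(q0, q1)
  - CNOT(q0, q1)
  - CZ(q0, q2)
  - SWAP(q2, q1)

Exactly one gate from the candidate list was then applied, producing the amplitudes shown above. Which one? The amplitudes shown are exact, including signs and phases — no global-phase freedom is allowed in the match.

It was SWAP(q0, q1) that produced the state shown. Key observation: gates 5-8 undo each other exactly, leaving only the rest of the circuit to track.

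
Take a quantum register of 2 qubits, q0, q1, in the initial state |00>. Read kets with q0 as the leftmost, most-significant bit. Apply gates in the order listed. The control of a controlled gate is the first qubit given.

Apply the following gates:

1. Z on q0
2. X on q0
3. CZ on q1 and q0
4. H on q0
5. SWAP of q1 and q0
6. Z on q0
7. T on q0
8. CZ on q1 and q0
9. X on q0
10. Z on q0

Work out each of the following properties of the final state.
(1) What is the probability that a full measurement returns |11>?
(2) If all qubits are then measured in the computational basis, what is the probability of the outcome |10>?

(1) The probability of measuring |11> is 1/2.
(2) A full measurement returns |10> with probability 1/2.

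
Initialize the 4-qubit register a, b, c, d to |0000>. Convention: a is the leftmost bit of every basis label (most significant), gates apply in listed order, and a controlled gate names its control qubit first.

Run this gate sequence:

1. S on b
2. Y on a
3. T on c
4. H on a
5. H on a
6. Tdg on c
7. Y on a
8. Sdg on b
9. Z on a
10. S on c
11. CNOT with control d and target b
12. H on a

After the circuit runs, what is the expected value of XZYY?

The observable XZYY averages to 0. Key observation: steps 1-8 multiply out to the identity, so the circuit reduces to the remaining gates.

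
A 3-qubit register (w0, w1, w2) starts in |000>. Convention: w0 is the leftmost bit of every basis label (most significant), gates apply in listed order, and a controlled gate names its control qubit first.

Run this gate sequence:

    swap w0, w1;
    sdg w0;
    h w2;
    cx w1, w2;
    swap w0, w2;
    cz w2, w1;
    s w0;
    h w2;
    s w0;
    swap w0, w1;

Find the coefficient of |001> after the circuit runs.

The final state's coefficient on |001> equals 1/2.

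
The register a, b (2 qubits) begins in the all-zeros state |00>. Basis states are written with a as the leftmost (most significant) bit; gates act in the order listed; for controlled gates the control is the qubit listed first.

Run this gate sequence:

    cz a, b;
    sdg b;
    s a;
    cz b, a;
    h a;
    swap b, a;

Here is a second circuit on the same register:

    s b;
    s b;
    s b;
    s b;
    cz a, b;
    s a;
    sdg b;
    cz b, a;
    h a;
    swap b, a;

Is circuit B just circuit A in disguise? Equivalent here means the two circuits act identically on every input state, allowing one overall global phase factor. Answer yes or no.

Yes, they are equivalent — the unitaries differ by at most a global phase.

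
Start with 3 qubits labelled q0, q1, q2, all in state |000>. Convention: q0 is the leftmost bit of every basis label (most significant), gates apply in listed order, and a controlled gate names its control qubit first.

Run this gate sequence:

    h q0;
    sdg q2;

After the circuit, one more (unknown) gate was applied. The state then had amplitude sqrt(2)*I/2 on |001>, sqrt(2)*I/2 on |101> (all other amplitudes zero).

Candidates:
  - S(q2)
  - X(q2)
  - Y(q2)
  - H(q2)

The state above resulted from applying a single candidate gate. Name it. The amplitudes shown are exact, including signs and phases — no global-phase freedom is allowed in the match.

The unique candidate consistent with the amplitudes is Y(q2).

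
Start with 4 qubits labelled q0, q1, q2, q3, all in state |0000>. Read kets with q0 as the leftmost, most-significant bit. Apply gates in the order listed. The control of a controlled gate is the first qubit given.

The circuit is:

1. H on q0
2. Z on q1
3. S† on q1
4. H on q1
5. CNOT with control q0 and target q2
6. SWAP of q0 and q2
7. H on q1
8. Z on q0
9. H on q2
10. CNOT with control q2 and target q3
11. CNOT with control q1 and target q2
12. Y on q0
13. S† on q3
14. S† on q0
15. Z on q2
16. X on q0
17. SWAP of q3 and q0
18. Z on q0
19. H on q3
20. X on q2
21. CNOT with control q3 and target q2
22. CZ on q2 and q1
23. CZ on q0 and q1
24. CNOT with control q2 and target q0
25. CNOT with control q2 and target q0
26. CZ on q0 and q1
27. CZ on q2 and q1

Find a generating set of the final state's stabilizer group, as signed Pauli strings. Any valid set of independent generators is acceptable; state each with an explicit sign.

One valid set of independent stabilizer generators is +XIZY, +IIYX, -ZIZZ, +IZII (any independent generating set of the same group is equally correct). Key observation: gates 22-27 undo each other exactly, leaving only the rest of the circuit to track.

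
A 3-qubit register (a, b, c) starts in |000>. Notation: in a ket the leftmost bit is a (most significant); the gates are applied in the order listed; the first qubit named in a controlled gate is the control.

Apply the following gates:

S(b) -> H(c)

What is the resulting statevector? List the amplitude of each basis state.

The resulting statevector has amplitude sqrt(2)/2 on |000>, sqrt(2)/2 on |001>, and 0 on every other basis state.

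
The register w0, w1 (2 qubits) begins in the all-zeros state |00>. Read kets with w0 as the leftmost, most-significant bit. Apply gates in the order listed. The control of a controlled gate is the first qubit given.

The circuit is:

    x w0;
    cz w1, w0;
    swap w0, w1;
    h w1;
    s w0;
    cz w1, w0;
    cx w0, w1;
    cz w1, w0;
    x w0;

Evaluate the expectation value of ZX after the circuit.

The observable ZX averages to 1.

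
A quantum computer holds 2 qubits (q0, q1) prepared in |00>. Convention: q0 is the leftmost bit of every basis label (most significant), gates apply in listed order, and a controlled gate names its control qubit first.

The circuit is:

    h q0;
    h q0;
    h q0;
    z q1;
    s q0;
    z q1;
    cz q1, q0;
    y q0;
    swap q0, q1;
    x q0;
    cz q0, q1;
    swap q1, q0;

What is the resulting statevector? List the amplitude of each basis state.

The resulting statevector has amplitude 0 on |00>, sqrt(2)/2 on |01>, 0 on |10>, -sqrt(2)*I/2 on |11>.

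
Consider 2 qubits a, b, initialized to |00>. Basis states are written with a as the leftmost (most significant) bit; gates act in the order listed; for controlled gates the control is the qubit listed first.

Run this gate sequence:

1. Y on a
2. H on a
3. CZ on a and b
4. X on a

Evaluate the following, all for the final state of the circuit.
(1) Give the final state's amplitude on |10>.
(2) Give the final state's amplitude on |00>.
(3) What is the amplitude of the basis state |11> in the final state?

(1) The amplitude on |10> is sqrt(2)*I/2.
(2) |00> carries amplitude -sqrt(2)*I/2 in the final state.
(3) |11> carries amplitude 0 in the final state.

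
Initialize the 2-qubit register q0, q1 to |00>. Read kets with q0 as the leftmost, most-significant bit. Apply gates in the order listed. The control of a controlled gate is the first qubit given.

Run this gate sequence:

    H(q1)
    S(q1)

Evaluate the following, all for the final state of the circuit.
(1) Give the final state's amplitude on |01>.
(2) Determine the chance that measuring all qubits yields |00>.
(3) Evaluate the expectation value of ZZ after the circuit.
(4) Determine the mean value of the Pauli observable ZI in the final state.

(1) The amplitude on |01> is sqrt(2)*I/2.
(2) The probability of measuring |00> is 1/2.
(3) The expectation value of ZZ is 0.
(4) The observable ZI averages to 1.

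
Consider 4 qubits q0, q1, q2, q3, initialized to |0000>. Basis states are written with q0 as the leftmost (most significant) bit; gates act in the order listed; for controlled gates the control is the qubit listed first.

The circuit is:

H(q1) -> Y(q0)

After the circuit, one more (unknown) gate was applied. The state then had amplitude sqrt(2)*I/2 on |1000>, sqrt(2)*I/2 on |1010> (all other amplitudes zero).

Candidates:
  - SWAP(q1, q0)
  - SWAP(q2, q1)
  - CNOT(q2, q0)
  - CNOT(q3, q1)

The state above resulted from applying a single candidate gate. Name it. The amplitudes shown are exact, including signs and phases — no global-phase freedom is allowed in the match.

It was SWAP(q2, q1) that produced the state shown.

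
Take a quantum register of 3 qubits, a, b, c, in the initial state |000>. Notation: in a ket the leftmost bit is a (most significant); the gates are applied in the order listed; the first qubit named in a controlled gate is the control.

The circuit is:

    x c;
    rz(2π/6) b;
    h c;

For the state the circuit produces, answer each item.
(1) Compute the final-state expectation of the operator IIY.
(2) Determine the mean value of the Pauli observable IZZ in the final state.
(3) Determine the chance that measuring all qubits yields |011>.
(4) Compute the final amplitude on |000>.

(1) The expectation value of IIY is 0.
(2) The observable IZZ averages to 0.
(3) Outcome |011> occurs with probability 0.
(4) The amplitude on |000> is -sqrt(2)*exp(5*I*pi/6)/2.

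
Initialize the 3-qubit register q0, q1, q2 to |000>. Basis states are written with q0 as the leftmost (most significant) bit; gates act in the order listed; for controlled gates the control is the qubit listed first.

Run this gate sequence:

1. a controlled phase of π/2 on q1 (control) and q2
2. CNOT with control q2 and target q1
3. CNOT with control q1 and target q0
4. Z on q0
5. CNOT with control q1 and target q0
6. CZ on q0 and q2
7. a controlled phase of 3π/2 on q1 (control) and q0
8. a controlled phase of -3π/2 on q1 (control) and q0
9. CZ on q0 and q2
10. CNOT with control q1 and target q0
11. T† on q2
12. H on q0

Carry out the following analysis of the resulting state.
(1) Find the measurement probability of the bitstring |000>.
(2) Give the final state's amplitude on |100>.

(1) Outcome |000> occurs with probability 1/2. Key observation: steps 5-10 multiply out to the identity, so the circuit reduces to the remaining gates.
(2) The final state's coefficient on |100> equals sqrt(2)/2.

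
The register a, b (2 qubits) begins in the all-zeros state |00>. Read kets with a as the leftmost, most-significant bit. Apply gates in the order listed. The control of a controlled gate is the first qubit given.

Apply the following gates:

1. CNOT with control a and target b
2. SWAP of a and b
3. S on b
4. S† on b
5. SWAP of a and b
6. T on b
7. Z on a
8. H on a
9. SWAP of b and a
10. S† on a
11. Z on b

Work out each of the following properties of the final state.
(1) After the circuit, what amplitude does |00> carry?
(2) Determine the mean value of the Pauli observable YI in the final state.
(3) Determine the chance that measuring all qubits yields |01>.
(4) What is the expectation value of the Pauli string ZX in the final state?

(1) The final state's coefficient on |00> equals sqrt(2)/2. Key observation: steps 2-5 multiply out to the identity, so the circuit reduces to the remaining gates.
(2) The observable YI averages to 0.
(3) Outcome |01> occurs with probability 1/2.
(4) The observable ZX averages to -1.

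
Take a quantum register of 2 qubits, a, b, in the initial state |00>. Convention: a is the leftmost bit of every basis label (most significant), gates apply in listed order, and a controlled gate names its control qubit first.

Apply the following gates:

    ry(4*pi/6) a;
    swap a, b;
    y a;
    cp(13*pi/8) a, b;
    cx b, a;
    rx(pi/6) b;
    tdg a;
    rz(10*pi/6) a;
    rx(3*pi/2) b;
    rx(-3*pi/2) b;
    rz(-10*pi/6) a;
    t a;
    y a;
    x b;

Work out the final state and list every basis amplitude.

After the circuit, the state carries amplitude I*(-sqrt(6) + sqrt(2))/8 on |00>, sqrt(2)/8 + sqrt(6)/8 on |01>, (sqrt(6) + 3*sqrt(2))*exp(5*I*pi/8)/8 on |10>, (-sqrt(6) + 3*sqrt(2))*exp(I*pi/8)/8 on |11>.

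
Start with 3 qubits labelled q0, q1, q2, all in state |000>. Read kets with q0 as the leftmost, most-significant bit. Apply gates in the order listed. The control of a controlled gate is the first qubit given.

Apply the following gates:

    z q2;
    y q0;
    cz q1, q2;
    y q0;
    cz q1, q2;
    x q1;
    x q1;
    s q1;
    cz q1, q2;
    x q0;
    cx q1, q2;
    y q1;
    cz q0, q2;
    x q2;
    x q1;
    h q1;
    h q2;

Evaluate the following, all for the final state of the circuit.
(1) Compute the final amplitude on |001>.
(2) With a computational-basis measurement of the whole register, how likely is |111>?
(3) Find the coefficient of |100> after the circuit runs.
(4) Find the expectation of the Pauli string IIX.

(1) The final state's coefficient on |001> equals 0.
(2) Outcome |111> occurs with probability 1/4.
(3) The amplitude on |100> is I/2.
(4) The observable IIX averages to -1.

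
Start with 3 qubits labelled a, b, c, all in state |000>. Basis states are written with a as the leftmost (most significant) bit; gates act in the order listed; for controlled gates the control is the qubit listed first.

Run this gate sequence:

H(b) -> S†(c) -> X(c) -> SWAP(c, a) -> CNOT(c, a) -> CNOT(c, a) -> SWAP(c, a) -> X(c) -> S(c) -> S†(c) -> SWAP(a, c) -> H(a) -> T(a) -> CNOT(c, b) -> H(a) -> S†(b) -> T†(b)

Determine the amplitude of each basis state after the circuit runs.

After the circuit, the state carries amplitude sqrt(2)*(1 + exp(I*pi/4))/4 on |000>, 0 on |001>, sqrt(2)*(-I - exp(I*pi/4))/4 on |010>, 0 on |011>, sqrt(2)*(1 - exp(I*pi/4))/4 on |100>, 0 on |101>, sqrt(2)*(-exp(I*pi/4) + I)/4 on |110>, 0 on |111>. Key observation: the block from step 2 through step 9 cancels to the identity and can be dropped.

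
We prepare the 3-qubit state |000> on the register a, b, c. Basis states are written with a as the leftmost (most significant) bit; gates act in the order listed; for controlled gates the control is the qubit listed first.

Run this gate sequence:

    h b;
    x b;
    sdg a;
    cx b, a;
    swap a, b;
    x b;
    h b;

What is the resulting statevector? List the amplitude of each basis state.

After the circuit, the state carries amplitude 1/2 on |000>, 0 on |001>, -1/2 on |010>, 0 on |011>, 1/2 on |100>, 0 on |101>, 1/2 on |110>, 0 on |111>.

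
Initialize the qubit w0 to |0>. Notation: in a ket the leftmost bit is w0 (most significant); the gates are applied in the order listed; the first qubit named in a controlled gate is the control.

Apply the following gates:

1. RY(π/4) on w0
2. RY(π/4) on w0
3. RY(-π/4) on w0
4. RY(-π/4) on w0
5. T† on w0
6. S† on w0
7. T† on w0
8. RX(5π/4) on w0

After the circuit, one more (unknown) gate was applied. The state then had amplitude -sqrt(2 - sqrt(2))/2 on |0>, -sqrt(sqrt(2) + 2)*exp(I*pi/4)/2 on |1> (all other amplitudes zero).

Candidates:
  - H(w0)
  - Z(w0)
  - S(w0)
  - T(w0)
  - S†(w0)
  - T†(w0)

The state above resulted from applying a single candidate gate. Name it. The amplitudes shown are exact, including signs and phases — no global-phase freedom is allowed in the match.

It was T†(w0) that produced the state shown. Key observation: the block from step 1 through step 4 cancels to the identity and can be dropped.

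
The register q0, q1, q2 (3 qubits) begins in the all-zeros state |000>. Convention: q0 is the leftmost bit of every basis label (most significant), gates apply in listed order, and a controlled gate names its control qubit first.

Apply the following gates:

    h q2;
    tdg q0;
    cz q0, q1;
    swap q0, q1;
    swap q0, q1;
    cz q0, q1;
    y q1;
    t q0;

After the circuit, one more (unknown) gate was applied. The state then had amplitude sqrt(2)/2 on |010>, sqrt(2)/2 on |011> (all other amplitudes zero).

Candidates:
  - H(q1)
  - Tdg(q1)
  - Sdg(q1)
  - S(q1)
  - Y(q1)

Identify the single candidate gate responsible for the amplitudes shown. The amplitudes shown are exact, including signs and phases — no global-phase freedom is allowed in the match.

It was Sdg(q1) that produced the state shown. Key observation: the block from step 3 through step 6 cancels to the identity and can be dropped.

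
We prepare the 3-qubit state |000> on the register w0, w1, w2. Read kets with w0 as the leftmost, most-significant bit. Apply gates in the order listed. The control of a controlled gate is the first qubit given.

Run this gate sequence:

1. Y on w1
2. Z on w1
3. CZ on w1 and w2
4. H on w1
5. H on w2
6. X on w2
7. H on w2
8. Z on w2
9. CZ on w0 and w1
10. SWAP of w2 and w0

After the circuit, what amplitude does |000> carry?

The amplitude on |000> is -sqrt(2)*I/2. Key observation: steps 5-8 multiply out to the identity, so the circuit reduces to the remaining gates.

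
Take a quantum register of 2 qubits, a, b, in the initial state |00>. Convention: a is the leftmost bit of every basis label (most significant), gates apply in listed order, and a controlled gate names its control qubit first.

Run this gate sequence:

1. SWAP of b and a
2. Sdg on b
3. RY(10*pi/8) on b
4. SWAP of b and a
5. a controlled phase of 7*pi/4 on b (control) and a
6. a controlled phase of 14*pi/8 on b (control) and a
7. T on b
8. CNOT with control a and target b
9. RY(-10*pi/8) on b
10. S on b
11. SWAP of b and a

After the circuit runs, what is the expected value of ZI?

The observable ZI averages to 1/2.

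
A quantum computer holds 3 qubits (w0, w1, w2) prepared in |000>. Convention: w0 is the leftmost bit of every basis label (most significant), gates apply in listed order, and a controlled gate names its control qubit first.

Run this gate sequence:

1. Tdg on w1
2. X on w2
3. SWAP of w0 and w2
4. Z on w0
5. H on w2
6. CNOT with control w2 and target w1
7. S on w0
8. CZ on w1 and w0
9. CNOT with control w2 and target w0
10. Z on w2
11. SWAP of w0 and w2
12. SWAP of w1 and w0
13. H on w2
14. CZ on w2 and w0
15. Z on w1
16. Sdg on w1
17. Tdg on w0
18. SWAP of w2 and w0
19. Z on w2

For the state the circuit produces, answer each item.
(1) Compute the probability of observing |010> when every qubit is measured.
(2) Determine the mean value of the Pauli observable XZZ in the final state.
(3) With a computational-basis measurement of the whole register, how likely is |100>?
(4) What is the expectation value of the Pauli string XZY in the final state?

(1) The probability of measuring |010> is 0.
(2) In the final state, XZZ has expectation -1.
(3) The probability of measuring |100> is 1/4.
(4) The expectation value of XZY is 0.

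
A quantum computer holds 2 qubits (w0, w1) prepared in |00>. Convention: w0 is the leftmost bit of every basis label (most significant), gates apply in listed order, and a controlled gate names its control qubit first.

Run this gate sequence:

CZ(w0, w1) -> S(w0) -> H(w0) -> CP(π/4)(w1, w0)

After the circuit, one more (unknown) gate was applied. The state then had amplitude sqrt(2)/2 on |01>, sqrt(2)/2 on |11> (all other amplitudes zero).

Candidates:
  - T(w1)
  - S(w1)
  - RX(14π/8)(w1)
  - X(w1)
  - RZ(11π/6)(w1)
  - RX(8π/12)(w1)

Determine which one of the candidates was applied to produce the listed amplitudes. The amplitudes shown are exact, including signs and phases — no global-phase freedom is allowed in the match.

The applied gate was X(w1).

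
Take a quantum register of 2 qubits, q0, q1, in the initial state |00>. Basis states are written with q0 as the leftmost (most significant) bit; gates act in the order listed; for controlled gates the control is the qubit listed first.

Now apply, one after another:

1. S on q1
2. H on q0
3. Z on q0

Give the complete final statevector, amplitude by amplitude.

After the circuit, the state carries amplitude sqrt(2)/2 on |00>, 0 on |01>, -sqrt(2)/2 on |10>, 0 on |11>.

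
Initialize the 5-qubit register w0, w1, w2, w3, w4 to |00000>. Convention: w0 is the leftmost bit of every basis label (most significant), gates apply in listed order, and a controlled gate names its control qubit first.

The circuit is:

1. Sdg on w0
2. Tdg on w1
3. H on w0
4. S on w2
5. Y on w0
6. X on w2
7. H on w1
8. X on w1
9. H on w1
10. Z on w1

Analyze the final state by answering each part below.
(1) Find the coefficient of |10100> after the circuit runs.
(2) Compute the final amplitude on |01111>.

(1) The amplitude on |10100> is sqrt(2)*I/2. Key observation: steps 7-10 multiply out to the identity, so the circuit reduces to the remaining gates.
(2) |01111> carries amplitude 0 in the final state.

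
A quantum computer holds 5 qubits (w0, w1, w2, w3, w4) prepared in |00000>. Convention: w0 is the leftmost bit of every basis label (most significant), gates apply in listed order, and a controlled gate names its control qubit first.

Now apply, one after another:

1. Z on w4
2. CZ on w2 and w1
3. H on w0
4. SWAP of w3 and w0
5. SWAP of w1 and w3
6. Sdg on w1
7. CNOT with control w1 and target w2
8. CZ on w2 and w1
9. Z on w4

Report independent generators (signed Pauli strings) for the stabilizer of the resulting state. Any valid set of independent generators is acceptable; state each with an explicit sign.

One valid set of independent stabilizer generators is +IXYII, +ZIIII, +IZZII, +IIIZI, +IIIIZ (any independent generating set of the same group is equally correct).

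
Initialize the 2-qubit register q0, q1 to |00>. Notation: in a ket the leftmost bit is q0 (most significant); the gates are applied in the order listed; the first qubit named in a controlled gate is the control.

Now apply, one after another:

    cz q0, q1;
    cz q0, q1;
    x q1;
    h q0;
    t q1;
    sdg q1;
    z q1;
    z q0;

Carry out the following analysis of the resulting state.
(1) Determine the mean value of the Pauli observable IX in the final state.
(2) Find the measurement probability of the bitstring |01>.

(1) In the final state, IX has expectation 0.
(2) The probability of measuring |01> is 1/2.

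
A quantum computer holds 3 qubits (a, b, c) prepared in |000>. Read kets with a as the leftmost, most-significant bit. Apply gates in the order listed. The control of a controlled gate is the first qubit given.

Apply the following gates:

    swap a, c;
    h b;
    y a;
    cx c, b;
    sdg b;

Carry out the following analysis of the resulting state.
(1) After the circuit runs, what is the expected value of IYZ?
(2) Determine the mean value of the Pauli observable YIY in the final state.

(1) In the final state, IYZ has expectation -1.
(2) In the final state, YIY has expectation 0.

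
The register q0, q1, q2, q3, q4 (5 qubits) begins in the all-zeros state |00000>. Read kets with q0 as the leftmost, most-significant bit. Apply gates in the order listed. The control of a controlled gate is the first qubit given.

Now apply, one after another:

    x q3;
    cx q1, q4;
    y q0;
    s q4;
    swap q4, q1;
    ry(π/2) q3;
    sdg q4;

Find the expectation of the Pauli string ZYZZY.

The observable ZYZZY averages to 0.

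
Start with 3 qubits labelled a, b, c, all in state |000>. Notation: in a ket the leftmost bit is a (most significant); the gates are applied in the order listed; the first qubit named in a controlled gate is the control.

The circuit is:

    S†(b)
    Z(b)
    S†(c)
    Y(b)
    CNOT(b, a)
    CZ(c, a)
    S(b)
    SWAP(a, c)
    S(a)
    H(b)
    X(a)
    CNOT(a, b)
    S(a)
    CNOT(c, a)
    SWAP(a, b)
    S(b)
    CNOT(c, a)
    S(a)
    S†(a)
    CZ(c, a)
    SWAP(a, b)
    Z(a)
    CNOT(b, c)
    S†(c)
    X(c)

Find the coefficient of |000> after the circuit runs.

|000> carries amplitude -sqrt(2)/2 in the final state.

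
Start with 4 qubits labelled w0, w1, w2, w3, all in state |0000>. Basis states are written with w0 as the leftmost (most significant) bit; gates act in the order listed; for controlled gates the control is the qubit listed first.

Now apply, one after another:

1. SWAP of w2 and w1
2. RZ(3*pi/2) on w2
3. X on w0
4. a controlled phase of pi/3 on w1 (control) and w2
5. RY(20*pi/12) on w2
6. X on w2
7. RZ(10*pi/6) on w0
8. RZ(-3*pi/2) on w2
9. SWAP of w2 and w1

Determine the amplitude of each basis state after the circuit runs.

The final amplitudes are exp(5*I*pi/6)/2 on |1000>, sqrt(3)*exp(I*pi/3)/2 on |1100>, and 0 on every other basis state.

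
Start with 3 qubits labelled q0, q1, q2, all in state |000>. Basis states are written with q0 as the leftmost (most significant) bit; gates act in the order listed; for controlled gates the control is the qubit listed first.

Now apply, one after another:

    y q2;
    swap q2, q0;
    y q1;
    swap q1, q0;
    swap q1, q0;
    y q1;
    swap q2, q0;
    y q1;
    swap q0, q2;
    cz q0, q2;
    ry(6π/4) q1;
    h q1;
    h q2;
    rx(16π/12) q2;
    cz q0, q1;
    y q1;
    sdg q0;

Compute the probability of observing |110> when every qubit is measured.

Outcome |110> occurs with probability 1/2. Key observation: the block from step 2 through step 7 cancels to the identity and can be dropped.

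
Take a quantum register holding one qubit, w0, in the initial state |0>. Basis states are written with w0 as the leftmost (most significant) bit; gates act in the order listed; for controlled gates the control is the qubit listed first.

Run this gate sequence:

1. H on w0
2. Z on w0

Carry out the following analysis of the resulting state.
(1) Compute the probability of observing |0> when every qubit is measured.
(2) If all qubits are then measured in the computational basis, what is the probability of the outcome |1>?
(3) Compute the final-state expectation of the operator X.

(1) Outcome |0> occurs with probability 1/2.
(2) A full measurement returns |1> with probability 1/2.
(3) The observable X averages to -1.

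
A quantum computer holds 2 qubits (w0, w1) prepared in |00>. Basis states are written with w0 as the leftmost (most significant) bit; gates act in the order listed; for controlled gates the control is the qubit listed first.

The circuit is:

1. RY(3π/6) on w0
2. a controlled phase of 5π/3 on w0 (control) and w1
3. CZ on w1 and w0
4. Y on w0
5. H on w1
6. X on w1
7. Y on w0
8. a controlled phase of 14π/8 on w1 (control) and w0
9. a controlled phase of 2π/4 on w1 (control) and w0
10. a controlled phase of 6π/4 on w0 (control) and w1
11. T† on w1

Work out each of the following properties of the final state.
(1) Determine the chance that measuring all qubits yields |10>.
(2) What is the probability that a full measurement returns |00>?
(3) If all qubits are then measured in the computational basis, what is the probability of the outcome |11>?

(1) The probability of measuring |10> is 1/4.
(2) The probability of measuring |00> is 1/4.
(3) Outcome |11> occurs with probability 1/4.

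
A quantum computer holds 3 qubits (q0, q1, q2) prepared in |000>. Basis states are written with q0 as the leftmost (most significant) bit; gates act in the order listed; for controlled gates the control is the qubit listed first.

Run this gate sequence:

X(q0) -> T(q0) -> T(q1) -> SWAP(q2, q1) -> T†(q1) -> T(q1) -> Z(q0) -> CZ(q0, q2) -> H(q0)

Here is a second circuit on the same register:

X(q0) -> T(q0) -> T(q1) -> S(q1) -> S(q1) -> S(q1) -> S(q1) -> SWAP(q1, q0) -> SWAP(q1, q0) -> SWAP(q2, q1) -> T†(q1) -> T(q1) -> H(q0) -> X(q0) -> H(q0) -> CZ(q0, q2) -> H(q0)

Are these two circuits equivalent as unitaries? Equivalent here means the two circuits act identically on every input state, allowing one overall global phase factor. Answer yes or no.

Yes — the two circuits implement the same unitary up to a global phase.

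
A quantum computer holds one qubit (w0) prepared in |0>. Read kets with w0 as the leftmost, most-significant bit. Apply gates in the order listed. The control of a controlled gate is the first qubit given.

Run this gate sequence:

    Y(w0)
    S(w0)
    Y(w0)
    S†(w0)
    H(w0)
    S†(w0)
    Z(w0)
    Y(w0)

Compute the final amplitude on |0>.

The amplitude on |0> is sqrt(2)*I/2.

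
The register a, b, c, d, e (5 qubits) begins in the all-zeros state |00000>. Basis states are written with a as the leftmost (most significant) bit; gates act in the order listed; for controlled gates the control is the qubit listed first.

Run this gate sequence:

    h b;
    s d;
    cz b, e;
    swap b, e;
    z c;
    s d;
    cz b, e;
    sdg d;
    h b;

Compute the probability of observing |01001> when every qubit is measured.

The probability of measuring |01001> is 1/4.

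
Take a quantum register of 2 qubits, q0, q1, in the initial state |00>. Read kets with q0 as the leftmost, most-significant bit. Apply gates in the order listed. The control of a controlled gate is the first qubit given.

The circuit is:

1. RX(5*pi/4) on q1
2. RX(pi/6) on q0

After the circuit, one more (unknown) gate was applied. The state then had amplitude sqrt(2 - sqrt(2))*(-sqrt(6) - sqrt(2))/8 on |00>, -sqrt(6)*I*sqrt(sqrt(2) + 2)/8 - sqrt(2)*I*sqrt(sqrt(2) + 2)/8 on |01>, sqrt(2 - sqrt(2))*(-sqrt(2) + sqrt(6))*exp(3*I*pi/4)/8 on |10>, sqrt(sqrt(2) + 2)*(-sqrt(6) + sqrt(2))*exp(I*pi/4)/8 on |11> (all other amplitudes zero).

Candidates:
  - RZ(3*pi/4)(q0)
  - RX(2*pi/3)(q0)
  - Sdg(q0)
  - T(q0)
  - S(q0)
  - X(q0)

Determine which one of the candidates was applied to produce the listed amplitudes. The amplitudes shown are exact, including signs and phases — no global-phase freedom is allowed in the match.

The unique candidate consistent with the amplitudes is T(q0).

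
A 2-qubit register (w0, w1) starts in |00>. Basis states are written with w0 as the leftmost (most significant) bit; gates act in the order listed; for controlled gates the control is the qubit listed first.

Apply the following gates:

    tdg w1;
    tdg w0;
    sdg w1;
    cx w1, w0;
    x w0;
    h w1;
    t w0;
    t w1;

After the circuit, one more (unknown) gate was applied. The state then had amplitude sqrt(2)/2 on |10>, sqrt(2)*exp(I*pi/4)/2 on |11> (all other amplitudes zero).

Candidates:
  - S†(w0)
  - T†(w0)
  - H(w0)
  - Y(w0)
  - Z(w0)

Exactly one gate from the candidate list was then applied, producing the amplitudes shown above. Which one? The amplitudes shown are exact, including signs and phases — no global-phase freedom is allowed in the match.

It was T†(w0) that produced the state shown.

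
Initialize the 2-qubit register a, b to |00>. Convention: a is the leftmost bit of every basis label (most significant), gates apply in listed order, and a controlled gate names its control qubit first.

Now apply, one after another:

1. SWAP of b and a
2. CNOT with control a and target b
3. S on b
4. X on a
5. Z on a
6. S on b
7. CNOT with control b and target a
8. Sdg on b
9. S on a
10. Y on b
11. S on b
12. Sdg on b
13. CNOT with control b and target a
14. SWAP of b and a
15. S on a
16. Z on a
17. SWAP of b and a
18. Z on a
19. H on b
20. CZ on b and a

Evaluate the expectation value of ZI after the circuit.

The expectation value of ZI is 1.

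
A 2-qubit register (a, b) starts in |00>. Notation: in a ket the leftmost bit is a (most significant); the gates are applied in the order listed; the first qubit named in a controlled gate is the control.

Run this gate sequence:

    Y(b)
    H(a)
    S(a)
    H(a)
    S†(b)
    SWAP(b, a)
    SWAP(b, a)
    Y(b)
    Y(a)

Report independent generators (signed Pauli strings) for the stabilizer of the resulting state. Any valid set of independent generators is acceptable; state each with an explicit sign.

The final state is stabilized by the group generated by -YI, +IZ; other independent generating sets are equally valid. Key observation: gates 6-7 undo each other exactly, leaving only the rest of the circuit to track.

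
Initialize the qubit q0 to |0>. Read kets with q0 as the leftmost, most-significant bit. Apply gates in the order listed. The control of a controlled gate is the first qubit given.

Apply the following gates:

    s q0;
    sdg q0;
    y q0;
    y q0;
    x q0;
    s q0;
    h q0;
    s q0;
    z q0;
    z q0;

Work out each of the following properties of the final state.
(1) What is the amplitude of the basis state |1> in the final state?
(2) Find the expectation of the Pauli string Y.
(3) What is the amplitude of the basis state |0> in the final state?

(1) The amplitude on |1> is sqrt(2)/2.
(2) The expectation value of Y is -1.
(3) |0> carries amplitude sqrt(2)*I/2 in the final state.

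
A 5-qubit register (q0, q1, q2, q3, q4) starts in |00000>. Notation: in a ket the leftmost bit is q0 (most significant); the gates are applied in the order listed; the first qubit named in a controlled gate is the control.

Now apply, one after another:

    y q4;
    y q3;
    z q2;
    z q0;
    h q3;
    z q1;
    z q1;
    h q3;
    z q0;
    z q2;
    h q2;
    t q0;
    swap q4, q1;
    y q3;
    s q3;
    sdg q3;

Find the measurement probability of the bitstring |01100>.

A full measurement returns |01100> with probability 1/2. Key observation: the block from step 3 through step 10 cancels to the identity and can be dropped.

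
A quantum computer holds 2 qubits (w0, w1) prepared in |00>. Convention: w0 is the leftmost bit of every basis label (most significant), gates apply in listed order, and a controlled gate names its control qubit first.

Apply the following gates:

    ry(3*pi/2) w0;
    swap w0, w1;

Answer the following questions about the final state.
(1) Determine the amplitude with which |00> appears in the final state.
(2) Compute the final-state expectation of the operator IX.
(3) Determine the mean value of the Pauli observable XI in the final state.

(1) The final state's coefficient on |00> equals -sqrt(2)/2.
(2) The expectation value of IX is -1.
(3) The observable XI averages to 0.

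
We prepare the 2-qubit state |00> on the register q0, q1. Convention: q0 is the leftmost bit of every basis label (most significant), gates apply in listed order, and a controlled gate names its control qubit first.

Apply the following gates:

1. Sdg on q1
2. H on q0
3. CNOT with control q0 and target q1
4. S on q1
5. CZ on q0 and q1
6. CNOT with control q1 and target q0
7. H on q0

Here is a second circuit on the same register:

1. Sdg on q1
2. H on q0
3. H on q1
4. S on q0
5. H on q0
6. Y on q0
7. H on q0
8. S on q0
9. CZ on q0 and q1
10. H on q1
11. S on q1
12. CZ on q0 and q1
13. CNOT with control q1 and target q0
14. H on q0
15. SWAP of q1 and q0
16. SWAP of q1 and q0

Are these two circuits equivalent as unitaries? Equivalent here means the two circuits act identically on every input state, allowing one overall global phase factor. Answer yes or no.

No, they are not equivalent — no single phase factor reconciles the two unitaries.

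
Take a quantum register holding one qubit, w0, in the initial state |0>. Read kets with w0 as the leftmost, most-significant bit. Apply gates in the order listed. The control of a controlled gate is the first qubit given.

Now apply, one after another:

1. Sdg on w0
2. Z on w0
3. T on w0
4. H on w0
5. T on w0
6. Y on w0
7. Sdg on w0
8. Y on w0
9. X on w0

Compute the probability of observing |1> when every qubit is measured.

Outcome |1> occurs with probability 1/2.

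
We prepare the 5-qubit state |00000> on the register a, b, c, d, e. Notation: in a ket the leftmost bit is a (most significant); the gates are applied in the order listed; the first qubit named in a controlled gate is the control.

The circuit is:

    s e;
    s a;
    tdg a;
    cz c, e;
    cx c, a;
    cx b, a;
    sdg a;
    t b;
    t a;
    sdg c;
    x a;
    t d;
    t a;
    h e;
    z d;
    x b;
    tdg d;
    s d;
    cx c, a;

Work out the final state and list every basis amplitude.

The resulting statevector has amplitude sqrt(2)*exp(I*pi/4)/2 on |11000>, sqrt(2)*exp(I*pi/4)/2 on |11001>, and 0 on every other basis state.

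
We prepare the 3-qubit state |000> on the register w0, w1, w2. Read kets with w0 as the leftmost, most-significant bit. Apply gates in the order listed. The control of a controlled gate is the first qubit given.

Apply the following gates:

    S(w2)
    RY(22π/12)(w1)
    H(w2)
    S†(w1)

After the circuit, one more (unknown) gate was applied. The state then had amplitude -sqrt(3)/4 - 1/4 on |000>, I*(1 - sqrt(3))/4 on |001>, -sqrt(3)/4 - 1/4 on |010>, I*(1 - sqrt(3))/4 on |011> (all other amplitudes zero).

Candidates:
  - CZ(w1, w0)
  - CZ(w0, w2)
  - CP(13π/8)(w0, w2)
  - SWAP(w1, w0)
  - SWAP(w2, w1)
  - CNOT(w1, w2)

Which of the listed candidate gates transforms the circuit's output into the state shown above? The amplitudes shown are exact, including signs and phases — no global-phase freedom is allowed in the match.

It was SWAP(w2, w1) that produced the state shown.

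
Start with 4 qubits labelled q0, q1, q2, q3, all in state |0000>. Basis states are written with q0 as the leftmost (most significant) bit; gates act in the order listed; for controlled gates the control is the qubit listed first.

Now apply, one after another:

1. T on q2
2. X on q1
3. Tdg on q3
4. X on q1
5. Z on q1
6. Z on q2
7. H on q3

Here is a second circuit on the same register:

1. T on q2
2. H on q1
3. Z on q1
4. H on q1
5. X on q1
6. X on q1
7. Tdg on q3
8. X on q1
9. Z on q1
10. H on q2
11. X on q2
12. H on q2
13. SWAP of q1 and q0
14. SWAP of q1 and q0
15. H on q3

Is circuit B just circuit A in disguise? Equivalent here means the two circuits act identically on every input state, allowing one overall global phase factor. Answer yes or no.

Yes, they are equivalent — the unitaries differ by at most a global phase.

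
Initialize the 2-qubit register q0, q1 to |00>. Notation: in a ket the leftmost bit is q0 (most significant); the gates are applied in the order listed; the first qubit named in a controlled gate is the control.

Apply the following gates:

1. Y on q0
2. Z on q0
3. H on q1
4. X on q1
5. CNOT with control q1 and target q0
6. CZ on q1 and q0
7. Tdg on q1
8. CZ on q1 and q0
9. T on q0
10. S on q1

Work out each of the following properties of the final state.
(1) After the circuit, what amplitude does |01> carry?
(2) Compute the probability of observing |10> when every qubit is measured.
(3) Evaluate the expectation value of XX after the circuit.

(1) |01> carries amplitude -sqrt(2)*exp(3*I*pi/4)/2 in the final state.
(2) The probability of measuring |10> is 1/2.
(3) The observable XX averages to 1.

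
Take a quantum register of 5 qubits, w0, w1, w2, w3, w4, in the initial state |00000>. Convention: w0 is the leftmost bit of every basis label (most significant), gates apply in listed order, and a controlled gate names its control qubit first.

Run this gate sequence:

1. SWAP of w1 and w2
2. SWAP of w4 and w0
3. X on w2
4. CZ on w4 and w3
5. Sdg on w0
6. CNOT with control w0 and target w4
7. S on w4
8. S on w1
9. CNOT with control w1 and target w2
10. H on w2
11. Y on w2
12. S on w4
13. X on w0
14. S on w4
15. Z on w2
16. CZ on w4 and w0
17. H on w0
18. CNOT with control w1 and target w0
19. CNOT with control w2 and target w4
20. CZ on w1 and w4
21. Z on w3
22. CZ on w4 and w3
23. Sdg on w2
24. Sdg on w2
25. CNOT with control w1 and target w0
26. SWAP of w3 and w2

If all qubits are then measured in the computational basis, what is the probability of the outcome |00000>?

A full measurement returns |00000> with probability 1/4.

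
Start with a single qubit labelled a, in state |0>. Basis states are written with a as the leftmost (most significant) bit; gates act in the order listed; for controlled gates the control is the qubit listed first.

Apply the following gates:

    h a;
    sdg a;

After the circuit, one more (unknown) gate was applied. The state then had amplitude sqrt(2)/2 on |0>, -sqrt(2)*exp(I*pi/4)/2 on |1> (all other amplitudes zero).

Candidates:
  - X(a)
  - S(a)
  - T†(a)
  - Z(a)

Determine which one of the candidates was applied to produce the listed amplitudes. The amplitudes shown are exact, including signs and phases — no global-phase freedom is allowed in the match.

It was T†(a) that produced the state shown.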